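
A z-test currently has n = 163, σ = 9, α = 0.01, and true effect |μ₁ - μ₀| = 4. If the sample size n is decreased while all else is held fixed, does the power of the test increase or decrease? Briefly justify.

Power decreases: a smaller n inflates the standard error σ/√n, pulling the sampling distribution under H₁ back toward the critical value.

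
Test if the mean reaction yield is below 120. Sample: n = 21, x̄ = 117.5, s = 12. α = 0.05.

t = (117.5 - 120)/(12/√21) = -0.955, df = 20. Critical t = -1.725. Fail to reject H₀.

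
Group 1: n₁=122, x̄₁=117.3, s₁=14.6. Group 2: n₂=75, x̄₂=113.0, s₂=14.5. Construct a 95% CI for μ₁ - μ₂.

Difference = 4.3. SE = √(14.6²/122 + 14.5²/75) = 2.133. CI = (0.12, 8.48)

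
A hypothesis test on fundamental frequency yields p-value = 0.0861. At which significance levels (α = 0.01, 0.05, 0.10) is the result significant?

p = 0.0861. Significant at: α = 0.1.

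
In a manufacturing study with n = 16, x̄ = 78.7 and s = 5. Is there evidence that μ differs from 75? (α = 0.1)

t = (x̄ - μ₀)/(s/√n) = (78.7 - 75)/(5/√16) = 2.96. df = 15, critical t = ±1.753. Reject H₀.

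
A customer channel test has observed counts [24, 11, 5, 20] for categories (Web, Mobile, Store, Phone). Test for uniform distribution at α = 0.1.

Expected = 15 each. χ² = Σ(O-E)²/E = 14.8. df = 3, critical value = 6.251. Reject H₀.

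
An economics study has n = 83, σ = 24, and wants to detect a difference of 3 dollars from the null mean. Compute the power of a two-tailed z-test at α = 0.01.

SE = σ/√n = 24/√83 = 2.634. Non-centrality λ = d/SE = 3/2.634 = 1.139. Power ≈ Φ(λ - z_{α/2}) = Φ(1.139 - 2.576) = Φ(-1.437) = 0.075.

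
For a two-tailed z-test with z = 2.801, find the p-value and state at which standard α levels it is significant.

p = 2·P(Z > |2.801|) = 2·(1 - Φ(2.801)) ≈ 0.0051. Significant at α = 0.1; Significant at α = 0.05; Significant at α = 0.01.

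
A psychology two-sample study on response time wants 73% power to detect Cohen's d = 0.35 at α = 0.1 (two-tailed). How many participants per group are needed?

z_{α/2} = 1.645, z_β = Φ⁻¹(0.73) = 0.613. For small effect (d = 0.35): n per group = 2(z_{α/2} + z_β)²/d² = 2(1.645 + 0.613)²/0.35² = 83.2 → 84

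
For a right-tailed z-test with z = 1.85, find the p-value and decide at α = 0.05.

p = P(Z > 1.85) = 1 - Φ(1.85) ≈ 0.0322. Since p < 0.05, reject H₀ (significant) at α = 0.05.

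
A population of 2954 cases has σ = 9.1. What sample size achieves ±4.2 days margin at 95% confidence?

Without FPC: n₀ = (1.96×9.1/4.2)² = 18.034. With FPC: n = n₀N/(n₀+N-1) = 17.9 → n = 18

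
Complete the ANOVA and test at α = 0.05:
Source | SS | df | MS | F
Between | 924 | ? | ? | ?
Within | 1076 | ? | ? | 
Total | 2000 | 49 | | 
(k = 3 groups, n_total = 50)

df_between = 2, df_within = 47. MS_between = 462.0, MS_within = 22.89. F = 20.18, F_crit ≈ 3.195. Reject H₀.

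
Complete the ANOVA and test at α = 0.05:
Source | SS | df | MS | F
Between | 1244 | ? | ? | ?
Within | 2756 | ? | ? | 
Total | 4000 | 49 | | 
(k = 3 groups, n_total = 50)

df_between = 2, df_within = 47. MS_between = 622.0, MS_within = 58.64. F = 10.607, F_crit ≈ 3.195. Reject H₀.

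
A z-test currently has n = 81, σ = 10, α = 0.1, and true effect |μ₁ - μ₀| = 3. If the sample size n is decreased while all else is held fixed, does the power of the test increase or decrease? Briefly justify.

Power decreases: a smaller n inflates the standard error σ/√n, pulling the sampling distribution under H₁ back toward the critical value.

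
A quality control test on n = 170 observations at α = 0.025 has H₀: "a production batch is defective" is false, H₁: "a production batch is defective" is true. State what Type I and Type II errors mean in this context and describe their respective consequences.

Type I (false positive): concluding that a production batch is defective when it is not — scrapping a good batch — wasted material and cost for no reason. Type II (false negative): failing to conclude that a production batch is defective when it is — shipping a defective batch — faulty products reach customers. Which is costlier depends on domain priorities and is a judgement call rather than a statistical fact.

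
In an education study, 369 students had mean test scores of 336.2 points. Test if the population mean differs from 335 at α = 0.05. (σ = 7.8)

z = (x̄ - μ₀)/(σ/√n) = (336.2 - 335)/(7.8/√369) = 2.955. Critical value: ±1.96. Since |2.955| > 1.96, Reject H₀.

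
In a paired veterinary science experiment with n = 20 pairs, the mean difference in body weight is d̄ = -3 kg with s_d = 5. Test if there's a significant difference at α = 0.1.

t = d̄/(s_d/√n) = -3/(5/√20) = -2.683. df = 19, critical t = ±1.729. Reject H₀.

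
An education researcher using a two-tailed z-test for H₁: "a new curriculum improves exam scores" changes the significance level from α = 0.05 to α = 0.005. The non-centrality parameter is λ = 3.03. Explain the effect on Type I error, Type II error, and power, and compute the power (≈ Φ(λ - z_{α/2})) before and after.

Decreasing α from 0.05 to 0.005:
• Type I error rate decreases (α is the Type I rate by definition).
• Critical value moves from z_{α/2} = 1.96 to 2.807, so power = Φ(λ - z_{α/2}) goes from Φ(3.03 - 1.96) = 0.858 to Φ(3.03 - 2.807) = 0.588.
• Type II error rate β = 1 - power therefore increases (0.142 → 0.412).
Appropriate when false positives are costly — here, adopting a curriculum that gives no real benefit — disruption for nothing.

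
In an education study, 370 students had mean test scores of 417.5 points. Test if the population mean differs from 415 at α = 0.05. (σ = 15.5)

z = (x̄ - μ₀)/(σ/√n) = (417.5 - 415)/(15.5/√370) = 3.102. Critical value: ±1.96. Since |3.102| > 1.96, Reject H₀.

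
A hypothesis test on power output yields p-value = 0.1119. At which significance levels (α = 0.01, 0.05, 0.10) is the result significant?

p = 0.1119. Not significant at any of the given levels.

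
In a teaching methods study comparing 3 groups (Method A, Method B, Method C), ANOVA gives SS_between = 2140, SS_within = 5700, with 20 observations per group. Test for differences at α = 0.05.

df_between = 2, df_within = 57. F = MS_between/MS_within = 1070.0/100.0 = 10.7. F_crit ≈ 3.159. Reject H₀. At least one mean differs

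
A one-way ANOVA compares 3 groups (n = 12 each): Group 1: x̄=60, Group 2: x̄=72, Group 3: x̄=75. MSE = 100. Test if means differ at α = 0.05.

Grand mean = 69.0. SS_between = 1512.0, MS_between = 756.0. F = 7.56, F_crit ≈ 3.285. Reject H₀.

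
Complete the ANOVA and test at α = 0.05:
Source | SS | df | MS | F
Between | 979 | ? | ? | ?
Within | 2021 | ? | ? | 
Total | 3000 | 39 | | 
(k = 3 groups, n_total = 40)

df_between = 2, df_within = 37. MS_between = 489.5, MS_within = 54.62. F = 8.962, F_crit ≈ 3.252. Reject H₀.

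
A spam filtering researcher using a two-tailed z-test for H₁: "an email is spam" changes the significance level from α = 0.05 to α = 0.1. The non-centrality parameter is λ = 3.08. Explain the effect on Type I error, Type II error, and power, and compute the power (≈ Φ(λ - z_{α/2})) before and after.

Increasing α from 0.05 to 0.1:
• Type I error rate increases (α is the Type I rate by definition).
• Critical value moves from z_{α/2} = 1.96 to 1.645, so power = Φ(λ - z_{α/2}) goes from Φ(3.08 - 1.96) = 0.869 to Φ(3.08 - 1.645) = 0.924.
• Type II error rate β = 1 - power therefore decreases (0.131 → 0.076).
Appropriate when false negatives are costly — here, a spam email lands in the inbox.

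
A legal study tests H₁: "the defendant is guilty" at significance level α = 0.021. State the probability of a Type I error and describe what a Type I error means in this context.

P(Type I error) = α = 0.021. A Type I error is rejecting H₀ when H₀ is actually true (false positive) — here, concluding that the defendant is guilty when in fact this is not the case. Consequence: convicting an innocent person.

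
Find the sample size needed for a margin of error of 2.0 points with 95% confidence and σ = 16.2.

n = (z*σ/E)² = (1.96×16.2/2.0)² = 252.05 → n = 253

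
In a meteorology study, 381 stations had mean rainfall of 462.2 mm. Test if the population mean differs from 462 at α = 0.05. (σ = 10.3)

z = (x̄ - μ₀)/(σ/√n) = (462.2 - 462)/(10.3/√381) = 0.379. Critical value: ±1.96. Since |0.379| ≤ 1.96, Fail to reject H₀.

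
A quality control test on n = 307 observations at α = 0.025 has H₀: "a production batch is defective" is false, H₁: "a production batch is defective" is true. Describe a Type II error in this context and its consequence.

Type II error: failing to reject H₀ when it is false — concluding that a production batch is defective is not supported when in fact it is. Consequence: shipping a defective batch — faulty products reach customers.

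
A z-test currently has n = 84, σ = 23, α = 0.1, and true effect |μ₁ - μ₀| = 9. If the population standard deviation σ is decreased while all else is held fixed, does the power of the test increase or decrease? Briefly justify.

Power increases: a smaller σ shrinks the standard error σ/√n, moving the sampling distribution under H₁ further from the critical value.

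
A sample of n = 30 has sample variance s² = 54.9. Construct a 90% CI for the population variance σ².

df = 29. χ²_{0.05} = 42.557, χ²_{0.95} = 17.708. CI for σ² = ((n-1)s²/χ²_{α/2}, (n-1)s²/χ²_{1-α/2}) = (29·54.9/42.557, 29·54.9/17.708) = (37.41, 89.91)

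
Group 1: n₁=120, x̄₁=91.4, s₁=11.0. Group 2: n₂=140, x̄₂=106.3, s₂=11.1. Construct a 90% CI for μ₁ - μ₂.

Difference = -14.9. SE = √(11.0²/120 + 11.1²/140) = 1.374. CI = (-17.16, -12.64)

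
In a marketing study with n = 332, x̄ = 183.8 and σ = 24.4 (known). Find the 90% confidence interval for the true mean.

CI = x̄ ± z*(σ/√n) = 183.8 ± 1.645(24.4/√332) = 183.8 ± 2.2 = (181.6, 186.0)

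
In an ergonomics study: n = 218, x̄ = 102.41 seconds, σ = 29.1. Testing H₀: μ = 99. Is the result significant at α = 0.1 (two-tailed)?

z = (102.41 - 99)/(29.1/√218) = 1.73. Since |z| > 1.645, significant at α = 0.1.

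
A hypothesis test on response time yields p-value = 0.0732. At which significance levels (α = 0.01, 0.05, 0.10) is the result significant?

p = 0.0732. Significant at: α = 0.1.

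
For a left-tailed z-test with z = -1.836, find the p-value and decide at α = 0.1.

p = P(Z < -1.836) = Φ(-1.836) ≈ 0.0332. Since p < 0.1, reject H₀ (significant) at α = 0.1.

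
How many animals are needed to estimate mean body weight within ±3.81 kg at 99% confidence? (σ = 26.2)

n = (z*σ/E)² = (2.576×26.2/3.81)² = 313.8 → n = 314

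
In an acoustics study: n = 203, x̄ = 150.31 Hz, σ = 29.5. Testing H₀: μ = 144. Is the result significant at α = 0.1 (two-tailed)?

z = (150.31 - 144)/(29.5/√203) = 3.048. Since |z| > 1.645, significant at α = 0.1.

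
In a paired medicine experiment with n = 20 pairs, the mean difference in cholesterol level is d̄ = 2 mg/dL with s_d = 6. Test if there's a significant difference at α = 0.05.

t = d̄/(s_d/√n) = 2/(6/√20) = 1.491. df = 19, critical t = ±2.093. Fail to reject H₀.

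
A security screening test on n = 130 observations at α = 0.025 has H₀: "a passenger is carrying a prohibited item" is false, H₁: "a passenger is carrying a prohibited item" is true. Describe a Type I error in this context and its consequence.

Type I error: rejecting H₀ when it is true — concluding that a passenger is carrying a prohibited item when in fact it is not. Consequence: detaining an innocent passenger — delay and inconvenience.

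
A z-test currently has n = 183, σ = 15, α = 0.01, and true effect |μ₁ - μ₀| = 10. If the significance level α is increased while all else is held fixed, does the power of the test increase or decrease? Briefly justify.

Power increases: a larger α lowers the critical value, so more of the H₁ sampling distribution falls in the rejection region.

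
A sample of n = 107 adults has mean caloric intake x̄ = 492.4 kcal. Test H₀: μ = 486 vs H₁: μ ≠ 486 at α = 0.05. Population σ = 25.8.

z = (x̄ - μ₀)/(σ/√n) = (492.4 - 486)/(25.8/√107) = 2.566. Critical value: ±1.96. Since |2.566| > 1.96, Reject H₀.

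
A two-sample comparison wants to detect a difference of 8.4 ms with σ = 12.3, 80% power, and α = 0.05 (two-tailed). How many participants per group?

n per group = 2(z_α/2 + z_β)²σ²/d² = 2×(1.96 + 0.84)²×12.3²/8.4² = 33.6 → n = 34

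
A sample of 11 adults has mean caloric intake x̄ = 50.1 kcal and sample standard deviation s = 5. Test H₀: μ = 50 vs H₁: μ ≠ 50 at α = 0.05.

t = (x̄ - μ₀)/(s/√n) = (50.1 - 50)/(5/√11) = 0.066. df = 10, critical t = ±2.228. Fail to reject H₀.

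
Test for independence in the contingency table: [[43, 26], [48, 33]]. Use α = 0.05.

χ² = 0.146. df = 1, critical = 3.841. Fail to reject H₀. No evidence of dependence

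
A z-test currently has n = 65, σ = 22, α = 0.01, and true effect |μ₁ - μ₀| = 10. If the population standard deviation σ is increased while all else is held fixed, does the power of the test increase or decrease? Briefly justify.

Power decreases: a larger σ inflates the standard error σ/√n, pulling the sampling distribution under H₁ back toward the critical value.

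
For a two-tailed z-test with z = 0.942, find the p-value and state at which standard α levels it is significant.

p = 2·P(Z > |0.942|) = 2·(1 - Φ(0.942)) ≈ 0.3462. Not significant at any standard level.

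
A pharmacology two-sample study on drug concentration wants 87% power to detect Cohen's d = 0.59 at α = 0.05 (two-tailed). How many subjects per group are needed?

z_{α/2} = 1.96, z_β = Φ⁻¹(0.87) = 1.126. For medium effect (d = 0.59): n per group = 2(z_{α/2} + z_β)²/d² = 2(1.96 + 1.126)²/0.59² = 54.7 → 55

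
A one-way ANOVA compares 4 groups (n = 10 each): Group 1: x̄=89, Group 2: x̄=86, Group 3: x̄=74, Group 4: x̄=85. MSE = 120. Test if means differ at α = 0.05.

Grand mean = 83.5. SS_between = 1290.0, MS_between = 430.0. F = 3.583, F_crit ≈ 2.866. Reject H₀.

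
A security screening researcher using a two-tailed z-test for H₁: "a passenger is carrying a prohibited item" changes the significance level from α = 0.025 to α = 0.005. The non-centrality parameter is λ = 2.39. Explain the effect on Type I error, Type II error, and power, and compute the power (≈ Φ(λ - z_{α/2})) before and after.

Decreasing α from 0.025 to 0.005:
• Type I error rate decreases (α is the Type I rate by definition).
• Critical value moves from z_{α/2} = 2.241 to 2.807, so power = Φ(λ - z_{α/2}) goes from Φ(2.39 - 2.241) = 0.559 to Φ(2.39 - 2.807) = 0.338.
• Type II error rate β = 1 - power therefore increases (0.441 → 0.662).
Appropriate when false positives are costly — here, detaining an innocent passenger — delay and inconvenience.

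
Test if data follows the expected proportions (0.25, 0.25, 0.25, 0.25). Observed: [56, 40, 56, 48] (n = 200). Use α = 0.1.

Expected: [50.0, 50.0, 50.0, 50.0]. χ² = 3.52. df = 3, critical = 6.251. Fail to reject H₀.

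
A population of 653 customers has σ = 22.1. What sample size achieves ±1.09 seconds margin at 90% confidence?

Without FPC: n₀ = (1.645×22.1/1.09)² = 1112.406. With FPC: n = n₀N/(n₀+N-1) = 411.7 → n = 412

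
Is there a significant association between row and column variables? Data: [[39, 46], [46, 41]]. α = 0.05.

χ² = 0.841. df = 1, critical = 3.841. Fail to reject H₀. No evidence of dependence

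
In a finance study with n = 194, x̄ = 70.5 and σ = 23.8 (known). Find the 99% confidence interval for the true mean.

CI = x̄ ± z*(σ/√n) = 70.5 ± 2.576(23.8/√194) = 70.5 ± 4.4 = (66.1, 74.9)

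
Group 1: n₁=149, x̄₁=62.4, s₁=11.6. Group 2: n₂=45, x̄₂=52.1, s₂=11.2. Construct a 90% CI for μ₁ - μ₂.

Difference = 10.3. SE = √(11.6²/149 + 11.2²/45) = 1.921. CI = (7.14, 13.46)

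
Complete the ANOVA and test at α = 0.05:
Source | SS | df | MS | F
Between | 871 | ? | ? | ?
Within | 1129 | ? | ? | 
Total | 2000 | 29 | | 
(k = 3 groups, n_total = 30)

df_between = 2, df_within = 27. MS_between = 435.5, MS_within = 41.81. F = 10.415, F_crit ≈ 3.354. Reject H₀.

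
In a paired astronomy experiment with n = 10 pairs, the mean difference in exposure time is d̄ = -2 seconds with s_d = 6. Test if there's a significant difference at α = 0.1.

t = d̄/(s_d/√n) = -2/(6/√10) = -1.054. df = 9, critical t = ±1.833. Fail to reject H₀.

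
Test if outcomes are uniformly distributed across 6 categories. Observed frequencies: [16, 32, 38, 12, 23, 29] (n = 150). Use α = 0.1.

Expected = 25 each. χ² = Σ(O-E)²/E = 19.52. df = 5, critical value = 9.236. Reject H₀.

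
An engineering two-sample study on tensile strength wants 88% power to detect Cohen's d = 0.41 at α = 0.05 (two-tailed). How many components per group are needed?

z_{α/2} = 1.96, z_β = Φ⁻¹(0.88) = 1.175. For small effect (d = 0.41): n per group = 2(z_{α/2} + z_β)²/d² = 2(1.96 + 1.175)²/0.41² = 116.9 → 117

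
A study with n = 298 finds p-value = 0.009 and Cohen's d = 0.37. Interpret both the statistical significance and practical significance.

Statistically significant (p = 0.009 < 0.05). Cohen's d = 0.37 indicates a small effect size. Both statistical and practical significance should be considered.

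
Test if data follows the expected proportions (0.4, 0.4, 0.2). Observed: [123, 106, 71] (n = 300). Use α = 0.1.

Expected: [120.0, 120.0, 60.0]. χ² = 3.725. df = 2, critical = 4.605. Fail to reject H₀.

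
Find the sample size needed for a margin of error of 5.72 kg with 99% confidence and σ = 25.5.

n = (z*σ/E)² = (2.576×25.5/5.72)² = 131.9 → n = 132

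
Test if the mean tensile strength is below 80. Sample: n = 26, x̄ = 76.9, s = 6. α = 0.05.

t = (76.9 - 80)/(6/√26) = -2.634, df = 25. Critical t = -1.708. Reject H₀.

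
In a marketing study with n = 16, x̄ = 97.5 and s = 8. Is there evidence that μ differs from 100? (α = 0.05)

t = (x̄ - μ₀)/(s/√n) = (97.5 - 100)/(8/√16) = -1.25. df = 15, critical t = ±2.131. Fail to reject H₀.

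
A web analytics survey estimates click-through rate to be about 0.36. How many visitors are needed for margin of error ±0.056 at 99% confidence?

n = z²p(1-p)/E² = 2.576²×0.36×0.64/0.056² = 487.5 → n = 488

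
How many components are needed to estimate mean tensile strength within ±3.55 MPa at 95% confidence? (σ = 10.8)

n = (z*σ/E)² = (1.96×10.8/3.55)² = 35.6 → n = 36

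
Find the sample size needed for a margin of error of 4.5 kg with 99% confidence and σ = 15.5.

n = (z*σ/E)² = (2.576×15.5/4.5)² = 78.7 → n = 79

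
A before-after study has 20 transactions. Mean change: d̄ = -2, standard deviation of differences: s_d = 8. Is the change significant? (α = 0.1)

t = d̄/(s_d/√n) = -2/(8/√20) = -1.118. df = 19, critical t = ±1.729. Fail to reject H₀.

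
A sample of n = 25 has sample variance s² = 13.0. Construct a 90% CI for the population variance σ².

df = 24. χ²_{0.05} = 36.415, χ²_{0.95} = 13.848. CI for σ² = ((n-1)s²/χ²_{α/2}, (n-1)s²/χ²_{1-α/2}) = (24·13.0/36.415, 24·13.0/13.848) = (8.57, 22.53)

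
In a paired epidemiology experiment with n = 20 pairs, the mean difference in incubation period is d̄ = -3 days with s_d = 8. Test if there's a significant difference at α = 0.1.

t = d̄/(s_d/√n) = -3/(8/√20) = -1.677. df = 19, critical t = ±1.729. Fail to reject H₀.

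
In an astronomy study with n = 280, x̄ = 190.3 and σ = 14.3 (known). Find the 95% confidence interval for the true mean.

CI = x̄ ± z*(σ/√n) = 190.3 ± 1.96(14.3/√280) = 190.3 ± 1.67 = (188.63, 191.97)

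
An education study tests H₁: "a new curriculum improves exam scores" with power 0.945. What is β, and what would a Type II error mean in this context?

β = 1 - power = 1 - 0.945 = 0.055. A Type II error is failing to reject H₀ when H₀ is false (false negative) — here, failing to conclude that a new curriculum improves exam scores when in fact it is true. Consequence: keeping the old curriculum when the new one would have helped students.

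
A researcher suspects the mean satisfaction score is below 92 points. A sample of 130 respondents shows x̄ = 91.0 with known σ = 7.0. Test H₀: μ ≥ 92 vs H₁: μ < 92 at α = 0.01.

z = -1.629. Critical value: -2.33. Fail to reject H₀.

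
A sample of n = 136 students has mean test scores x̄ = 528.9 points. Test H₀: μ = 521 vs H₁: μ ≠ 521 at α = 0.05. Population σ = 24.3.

z = (x̄ - μ₀)/(σ/√n) = (528.9 - 521)/(24.3/√136) = 3.791. Critical value: ±1.96. Since |3.791| > 1.96, Reject H₀.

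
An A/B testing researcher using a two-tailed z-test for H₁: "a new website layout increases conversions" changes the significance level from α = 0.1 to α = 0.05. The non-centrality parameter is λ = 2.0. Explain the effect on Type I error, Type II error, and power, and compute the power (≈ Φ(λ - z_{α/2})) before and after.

Decreasing α from 0.1 to 0.05:
• Type I error rate decreases (α is the Type I rate by definition).
• Critical value moves from z_{α/2} = 1.645 to 1.96, so power = Φ(λ - z_{α/2}) goes from Φ(2.0 - 1.645) = 0.639 to Φ(2.0 - 1.96) = 0.516.
• Type II error rate β = 1 - power therefore increases (0.361 → 0.484).
Appropriate when false positives are costly — here, rolling out a layout that doesn't actually help — wasted engineering effort.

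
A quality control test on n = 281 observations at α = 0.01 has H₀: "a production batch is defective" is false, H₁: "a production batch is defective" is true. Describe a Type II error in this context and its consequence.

Type II error: failing to reject H₀ when it is false — concluding that a production batch is defective is not supported when in fact it is. Consequence: shipping a defective batch — faulty products reach customers.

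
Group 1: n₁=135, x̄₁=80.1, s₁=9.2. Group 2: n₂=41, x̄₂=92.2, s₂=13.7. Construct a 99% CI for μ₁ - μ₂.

Difference = -12.1. SE = √(9.2²/135 + 13.7²/41) = 2.281. CI = (-17.98, -6.22)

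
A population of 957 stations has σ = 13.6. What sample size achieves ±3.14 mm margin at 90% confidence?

Without FPC: n₀ = (1.645×13.6/3.14)² = 50.763. With FPC: n = n₀N/(n₀+N-1) = 48.3 → n = 49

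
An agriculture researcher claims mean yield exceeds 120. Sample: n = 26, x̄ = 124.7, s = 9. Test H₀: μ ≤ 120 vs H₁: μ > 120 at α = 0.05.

t = (124.7 - 120)/(9/√26) = 2.663, df = 25. Critical t = 1.708. Reject H₀.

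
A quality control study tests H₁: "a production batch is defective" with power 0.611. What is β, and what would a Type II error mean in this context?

β = 1 - power = 1 - 0.611 = 0.389. A Type II error is failing to reject H₀ when H₀ is false (false negative) — here, failing to conclude that a production batch is defective when in fact it is true. Consequence: shipping a defective batch — faulty products reach customers.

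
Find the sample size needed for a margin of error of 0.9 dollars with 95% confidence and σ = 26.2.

n = (z*σ/E)² = (1.96×26.2/0.9)² = 3255.6 → n = 3256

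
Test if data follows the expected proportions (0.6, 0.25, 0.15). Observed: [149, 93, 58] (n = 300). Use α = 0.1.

Expected: [180.0, 75.0, 45.0]. χ² = 13.414. df = 2, critical = 4.605. Reject H₀.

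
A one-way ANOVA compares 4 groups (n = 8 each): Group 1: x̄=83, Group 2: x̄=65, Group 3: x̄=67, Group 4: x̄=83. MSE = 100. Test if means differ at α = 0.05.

Grand mean = 74.5. SS_between = 2328.0, MS_between = 776.0. F = 7.76, F_crit ≈ 2.947. Reject H₀.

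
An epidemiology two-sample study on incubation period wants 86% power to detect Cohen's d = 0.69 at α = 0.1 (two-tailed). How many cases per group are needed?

z_{α/2} = 1.645, z_β = Φ⁻¹(0.86) = 1.08. For medium effect (d = 0.69): n per group = 2(z_{α/2} + z_β)²/d² = 2(1.645 + 1.08)²/0.69² = 31.2 → 32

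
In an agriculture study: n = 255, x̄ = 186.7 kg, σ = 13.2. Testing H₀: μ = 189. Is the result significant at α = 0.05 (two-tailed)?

z = (186.7 - 189)/(13.2/√255) = -2.782. Since |z| > 1.96, significant at α = 0.05.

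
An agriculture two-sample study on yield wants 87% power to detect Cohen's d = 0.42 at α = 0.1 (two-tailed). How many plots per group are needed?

z_{α/2} = 1.645, z_β = Φ⁻¹(0.87) = 1.126. For small effect (d = 0.42): n per group = 2(z_{α/2} + z_β)²/d² = 2(1.645 + 1.126)²/0.42² = 87.1 → 88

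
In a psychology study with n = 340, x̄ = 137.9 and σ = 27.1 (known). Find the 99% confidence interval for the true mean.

CI = x̄ ± z*(σ/√n) = 137.9 ± 2.576(27.1/√340) = 137.9 ± 3.79 = (134.11, 141.69)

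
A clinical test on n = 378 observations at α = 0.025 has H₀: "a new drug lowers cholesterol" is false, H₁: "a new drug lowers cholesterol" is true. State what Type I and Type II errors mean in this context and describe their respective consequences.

Type I (false positive): concluding that a new drug lowers cholesterol when it is not — approving an ineffective drug — patients take a useless medication and may skip effective alternatives. Type II (false negative): failing to conclude that a new drug lowers cholesterol when it is — shelving an effective drug — patients miss out on a treatment that would have helped. Which is costlier depends on domain priorities and is a judgement call rather than a statistical fact.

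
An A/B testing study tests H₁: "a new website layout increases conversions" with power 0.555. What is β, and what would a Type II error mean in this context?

β = 1 - power = 1 - 0.555 = 0.445. A Type II error is failing to reject H₀ when H₀ is false (false negative) — here, failing to conclude that a new website layout increases conversions when in fact it is true. Consequence: discarding a layout that would have improved conversions — lost revenue.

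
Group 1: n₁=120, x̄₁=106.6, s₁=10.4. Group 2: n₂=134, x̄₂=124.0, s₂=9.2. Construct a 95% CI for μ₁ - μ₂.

Difference = -17.4. SE = √(10.4²/120 + 9.2²/134) = 1.238. CI = (-19.83, -14.97)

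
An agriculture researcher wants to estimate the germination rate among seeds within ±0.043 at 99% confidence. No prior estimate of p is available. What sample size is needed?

Conservative approach: use p = 0.5 (maximizes p(1-p) = 0.25). n = z²(0.25)/E² = 2.576²×0.25/0.043² = 897.2 → n = 898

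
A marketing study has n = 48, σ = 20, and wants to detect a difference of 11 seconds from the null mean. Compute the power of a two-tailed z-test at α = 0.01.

SE = σ/√n = 20/√48 = 2.887. Non-centrality λ = d/SE = 11/2.887 = 3.811. Power ≈ Φ(λ - z_{α/2}) = Φ(3.811 - 2.576) = Φ(1.235) = 0.891.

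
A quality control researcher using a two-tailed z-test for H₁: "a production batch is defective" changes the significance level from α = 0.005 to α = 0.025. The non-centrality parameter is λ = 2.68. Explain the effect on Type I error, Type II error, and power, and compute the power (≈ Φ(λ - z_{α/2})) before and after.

Increasing α from 0.005 to 0.025:
• Type I error rate increases (α is the Type I rate by definition).
• Critical value moves from z_{α/2} = 2.807 to 2.241, so power = Φ(λ - z_{α/2}) goes from Φ(2.68 - 2.807) = 0.449 to Φ(2.68 - 2.241) = 0.67.
• Type II error rate β = 1 - power therefore decreases (0.551 → 0.33).
Appropriate when false negatives are costly — here, shipping a defective batch — faulty products reach customers.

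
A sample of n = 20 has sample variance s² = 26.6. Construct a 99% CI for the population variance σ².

df = 19. χ²_{0.005} = 38.582, χ²_{0.995} = 6.844. CI for σ² = ((n-1)s²/χ²_{α/2}, (n-1)s²/χ²_{1-α/2}) = (19·26.6/38.582, 19·26.6/6.844) = (13.1, 73.85)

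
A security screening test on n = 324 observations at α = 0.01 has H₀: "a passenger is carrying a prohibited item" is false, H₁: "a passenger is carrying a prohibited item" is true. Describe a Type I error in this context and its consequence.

Type I error: rejecting H₀ when it is true — concluding that a passenger is carrying a prohibited item when in fact it is not. Consequence: detaining an innocent passenger — delay and inconvenience.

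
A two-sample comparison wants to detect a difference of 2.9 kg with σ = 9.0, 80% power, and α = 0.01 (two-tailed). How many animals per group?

n per group = 2(z_α/2 + z_β)²σ²/d² = 2×(2.576 + 0.84)²×9.0²/2.9² = 224.8 → n = 225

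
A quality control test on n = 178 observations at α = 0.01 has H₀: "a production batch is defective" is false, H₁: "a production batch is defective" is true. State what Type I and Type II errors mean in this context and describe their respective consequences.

Type I (false positive): concluding that a production batch is defective when it is not — scrapping a good batch — wasted material and cost for no reason. Type II (false negative): failing to conclude that a production batch is defective when it is — shipping a defective batch — faulty products reach customers. Which is costlier depends on domain priorities and is a judgement call rather than a statistical fact.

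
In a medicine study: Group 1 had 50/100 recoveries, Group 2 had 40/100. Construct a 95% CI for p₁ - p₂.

p̂₁ = 0.5, p̂₂ = 0.4. Difference = 0.1. CI = (-0.037, 0.237)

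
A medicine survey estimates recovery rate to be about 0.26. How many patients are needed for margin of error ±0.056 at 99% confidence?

n = z²p(1-p)/E² = 2.576²×0.26×0.74/0.056² = 407.1 → n = 408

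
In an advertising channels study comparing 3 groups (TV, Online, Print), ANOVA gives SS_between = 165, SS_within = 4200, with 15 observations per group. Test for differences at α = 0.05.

df_between = 2, df_within = 42. F = MS_between/MS_within = 82.5/100.0 = 0.825. F_crit ≈ 3.22. Fail to reject H₀.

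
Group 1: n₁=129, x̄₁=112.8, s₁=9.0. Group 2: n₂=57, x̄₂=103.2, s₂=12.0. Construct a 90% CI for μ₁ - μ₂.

Difference = 9.6. SE = √(9.0²/129 + 12.0²/57) = 1.776. CI = (6.68, 12.52)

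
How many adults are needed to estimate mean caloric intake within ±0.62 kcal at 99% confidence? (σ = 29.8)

n = (z*σ/E)² = (2.576×29.8/0.62)² = 15330.0 → n = 15330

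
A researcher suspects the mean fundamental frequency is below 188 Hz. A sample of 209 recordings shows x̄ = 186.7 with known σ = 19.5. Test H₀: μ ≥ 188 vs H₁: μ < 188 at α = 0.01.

z = -0.964. Critical value: -2.33. Fail to reject H₀.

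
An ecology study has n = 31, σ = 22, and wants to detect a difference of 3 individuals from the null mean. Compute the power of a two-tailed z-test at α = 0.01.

SE = σ/√n = 22/√31 = 3.951. Non-centrality λ = d/SE = 3/3.951 = 0.759. Power ≈ Φ(λ - z_{α/2}) = Φ(0.759 - 2.576) = Φ(-1.817) = 0.035.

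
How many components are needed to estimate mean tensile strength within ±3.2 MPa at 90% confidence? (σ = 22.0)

n = (z*σ/E)² = (1.645×22.0/3.2)² = 127.9 → n = 128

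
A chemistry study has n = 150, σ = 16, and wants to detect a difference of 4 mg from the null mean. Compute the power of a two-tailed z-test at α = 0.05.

SE = σ/√n = 16/√150 = 1.306. Non-centrality λ = d/SE = 4/1.306 = 3.062. Power ≈ Φ(λ - z_{α/2}) = Φ(3.062 - 1.96) = Φ(1.102) = 0.865.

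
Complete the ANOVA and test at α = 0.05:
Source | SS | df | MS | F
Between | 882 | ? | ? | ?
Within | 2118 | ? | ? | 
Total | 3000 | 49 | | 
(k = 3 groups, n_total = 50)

df_between = 2, df_within = 47. MS_between = 441.0, MS_within = 45.06. F = 9.786, F_crit ≈ 3.195. Reject H₀.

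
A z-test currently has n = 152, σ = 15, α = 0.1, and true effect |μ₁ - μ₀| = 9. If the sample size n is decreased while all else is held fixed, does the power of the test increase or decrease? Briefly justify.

Power decreases: a smaller n inflates the standard error σ/√n, pulling the sampling distribution under H₁ back toward the critical value.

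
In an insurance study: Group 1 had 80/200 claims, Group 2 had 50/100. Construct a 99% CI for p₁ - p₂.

p̂₁ = 0.4, p̂₂ = 0.5. Difference = -0.1. CI = (-0.257, 0.057)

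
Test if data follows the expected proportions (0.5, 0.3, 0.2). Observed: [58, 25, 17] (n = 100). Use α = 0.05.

Expected: [50.0, 30.0, 20.0]. χ² = 2.563. df = 2, critical = 5.991. Fail to reject H₀.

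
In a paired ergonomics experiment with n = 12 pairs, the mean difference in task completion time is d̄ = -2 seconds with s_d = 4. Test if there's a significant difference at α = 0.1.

t = d̄/(s_d/√n) = -2/(4/√12) = -1.732. df = 11, critical t = ±1.796. Fail to reject H₀.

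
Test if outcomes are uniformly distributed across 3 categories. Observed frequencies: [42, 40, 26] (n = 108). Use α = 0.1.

Expected = 36 each. χ² = Σ(O-E)²/E = 4.222. df = 2, critical value = 4.605. Fail to reject H₀.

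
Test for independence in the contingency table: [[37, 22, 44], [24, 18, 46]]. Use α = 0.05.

χ² = 2.05. df = 2, critical = 5.991. Fail to reject H₀. No evidence of dependence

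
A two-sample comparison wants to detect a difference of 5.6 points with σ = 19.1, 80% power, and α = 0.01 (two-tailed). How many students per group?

n per group = 2(z_α/2 + z_β)²σ²/d² = 2×(2.576 + 0.84)²×19.1²/5.6² = 271.5 → n = 272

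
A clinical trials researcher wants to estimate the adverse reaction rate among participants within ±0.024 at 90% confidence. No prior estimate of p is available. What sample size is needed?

Conservative approach: use p = 0.5 (maximizes p(1-p) = 0.25). n = z²(0.25)/E² = 1.645²×0.25/0.024² = 1174.5 → n = 1175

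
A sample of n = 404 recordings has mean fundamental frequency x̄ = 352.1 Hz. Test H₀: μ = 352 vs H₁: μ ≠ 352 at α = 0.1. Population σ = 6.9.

z = (x̄ - μ₀)/(σ/√n) = (352.1 - 352)/(6.9/√404) = 0.291. Critical value: ±1.645. Since |0.291| ≤ 1.645, Fail to reject H₀.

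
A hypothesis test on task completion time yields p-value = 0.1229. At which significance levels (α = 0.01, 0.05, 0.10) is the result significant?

p = 0.1229. Not significant at any of the given levels.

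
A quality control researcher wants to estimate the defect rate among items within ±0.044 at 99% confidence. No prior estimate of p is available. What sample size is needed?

Conservative approach: use p = 0.5 (maximizes p(1-p) = 0.25). n = z²(0.25)/E² = 2.576²×0.25/0.044² = 856.9 → n = 857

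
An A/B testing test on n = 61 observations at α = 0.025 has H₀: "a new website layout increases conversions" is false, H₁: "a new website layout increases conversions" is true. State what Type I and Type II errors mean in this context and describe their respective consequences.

Type I (false positive): concluding that a new website layout increases conversions when it is not — rolling out a layout that doesn't actually help — wasted engineering effort. Type II (false negative): failing to conclude that a new website layout increases conversions when it is — discarding a layout that would have improved conversions — lost revenue. Which is costlier depends on domain priorities and is a judgement call rather than a statistical fact.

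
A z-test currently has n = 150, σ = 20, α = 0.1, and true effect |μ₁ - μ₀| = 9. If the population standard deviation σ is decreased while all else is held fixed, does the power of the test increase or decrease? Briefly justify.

Power increases: a smaller σ shrinks the standard error σ/√n, moving the sampling distribution under H₁ further from the critical value.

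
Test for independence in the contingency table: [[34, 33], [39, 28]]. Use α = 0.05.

χ² = 0.752. df = 1, critical = 3.841. Fail to reject H₀. No evidence of dependence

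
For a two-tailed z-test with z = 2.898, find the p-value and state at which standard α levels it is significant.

p = 2·P(Z > |2.898|) = 2·(1 - Φ(2.898)) ≈ 0.0038. Significant at α = 0.1; Significant at α = 0.05; Significant at α = 0.01.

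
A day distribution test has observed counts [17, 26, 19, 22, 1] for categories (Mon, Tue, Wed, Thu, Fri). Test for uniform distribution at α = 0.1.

Expected = 17 each. χ² = Σ(O-E)²/E = 21.529. df = 4, critical value = 7.779. Reject H₀.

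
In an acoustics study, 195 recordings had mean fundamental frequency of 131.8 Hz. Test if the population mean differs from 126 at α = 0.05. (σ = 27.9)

z = (x̄ - μ₀)/(σ/√n) = (131.8 - 126)/(27.9/√195) = 2.903. Critical value: ±1.96. Since |2.903| > 1.96, Reject H₀.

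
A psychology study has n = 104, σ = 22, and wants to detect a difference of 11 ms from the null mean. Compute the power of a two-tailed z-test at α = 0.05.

SE = σ/√n = 22/√104 = 2.157. Non-centrality λ = d/SE = 11/2.157 = 5.099. Power ≈ Φ(λ - z_{α/2}) = Φ(5.099 - 1.96) = Φ(3.139) = 0.999.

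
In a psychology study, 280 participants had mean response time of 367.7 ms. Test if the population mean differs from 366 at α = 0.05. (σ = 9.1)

z = (x̄ - μ₀)/(σ/√n) = (367.7 - 366)/(9.1/√280) = 3.126. Critical value: ±1.96. Since |3.126| > 1.96, Reject H₀.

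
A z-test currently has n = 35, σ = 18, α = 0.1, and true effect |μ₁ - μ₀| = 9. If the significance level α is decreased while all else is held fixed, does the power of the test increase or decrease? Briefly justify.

Power decreases: a smaller α raises the critical value, so less of the H₁ sampling distribution falls in the rejection region.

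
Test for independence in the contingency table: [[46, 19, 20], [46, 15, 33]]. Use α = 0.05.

χ² = 3.215. df = 2, critical = 5.991. Fail to reject H₀. No evidence of dependence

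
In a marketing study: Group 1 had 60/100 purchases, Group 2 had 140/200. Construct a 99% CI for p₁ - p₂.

p̂₁ = 0.6, p̂₂ = 0.7. Difference = -0.1. CI = (-0.251, 0.051)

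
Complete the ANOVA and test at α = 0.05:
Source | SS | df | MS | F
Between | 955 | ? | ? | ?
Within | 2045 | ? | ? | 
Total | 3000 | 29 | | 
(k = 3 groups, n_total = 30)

df_between = 2, df_within = 27. MS_between = 477.5, MS_within = 75.74. F = 6.304, F_crit ≈ 3.354. Reject H₀.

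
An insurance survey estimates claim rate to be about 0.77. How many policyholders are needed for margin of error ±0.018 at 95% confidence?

n = z²p(1-p)/E² = 1.96²×0.77×0.23/0.018² = 2099.8 → n = 2100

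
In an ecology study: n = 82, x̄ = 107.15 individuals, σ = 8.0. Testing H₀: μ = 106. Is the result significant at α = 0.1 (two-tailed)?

z = (107.15 - 106)/(8.0/√82) = 1.302. Since |z| ≤ 1.645, not significant at α = 0.1.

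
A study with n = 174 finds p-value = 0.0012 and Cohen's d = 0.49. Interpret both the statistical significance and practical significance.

Statistically significant (p = 0.0012 < 0.05). Cohen's d = 0.49 indicates a small effect size. Both statistical and practical significance should be considered.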